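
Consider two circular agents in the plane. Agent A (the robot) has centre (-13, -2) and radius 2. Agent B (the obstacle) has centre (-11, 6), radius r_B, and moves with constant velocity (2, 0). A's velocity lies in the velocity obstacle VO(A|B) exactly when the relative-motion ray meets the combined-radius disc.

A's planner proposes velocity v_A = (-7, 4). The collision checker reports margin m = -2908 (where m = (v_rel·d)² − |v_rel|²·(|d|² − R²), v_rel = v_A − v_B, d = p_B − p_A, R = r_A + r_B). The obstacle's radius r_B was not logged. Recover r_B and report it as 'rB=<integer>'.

m = -2908
d = (2, 8);  v_rel = (-9, 4),  |v_rel|² = 97
v_rel×d = (-9)·(8) − (4)·(2) = -80
since m = R²·97 − (-80)²:  R² = (6400 + -2908) / 97 = 36
R = √36 = 6  ⇒  r_B = 6 − 2 = 4

rB=4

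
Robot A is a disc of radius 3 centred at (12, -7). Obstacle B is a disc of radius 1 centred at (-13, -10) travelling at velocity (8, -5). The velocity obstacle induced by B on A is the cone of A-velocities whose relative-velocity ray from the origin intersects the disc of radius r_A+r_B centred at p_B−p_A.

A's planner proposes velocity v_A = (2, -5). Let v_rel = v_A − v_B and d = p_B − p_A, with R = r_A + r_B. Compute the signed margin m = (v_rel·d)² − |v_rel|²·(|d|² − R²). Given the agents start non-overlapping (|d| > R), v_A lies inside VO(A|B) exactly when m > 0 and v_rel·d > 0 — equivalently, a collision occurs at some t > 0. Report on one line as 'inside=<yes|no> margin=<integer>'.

d = (-25, -3),  |d|² = 634;  R = 3+1 = 4,  c = 634−4² = 618
v_rel = (-6, 0),  |v_rel|² = 36;  v_rel·d = (-6)·(-25) + (0)·(-3) = 150
36·t² − 300·t + 618 = 0  ⇒  m = 150² − 36·618 = 252
m = 252 > 0,  v_rel·d = 150 > 0  ⇒  inside

inside=yes margin=252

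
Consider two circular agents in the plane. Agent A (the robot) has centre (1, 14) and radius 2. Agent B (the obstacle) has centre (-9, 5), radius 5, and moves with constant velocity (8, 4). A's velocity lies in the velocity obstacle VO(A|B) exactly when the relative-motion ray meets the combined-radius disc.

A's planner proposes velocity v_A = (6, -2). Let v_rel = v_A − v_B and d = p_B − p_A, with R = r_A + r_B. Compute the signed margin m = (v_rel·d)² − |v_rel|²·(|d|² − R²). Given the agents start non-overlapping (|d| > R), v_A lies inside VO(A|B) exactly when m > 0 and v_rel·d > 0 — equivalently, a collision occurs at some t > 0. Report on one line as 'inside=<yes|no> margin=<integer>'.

d = (-10, -9),  |d|² = 181;  R = 2+5 = 7,  c = 181−7² = 132
v_rel = (-2, -6),  |v_rel|² = 40;  v_rel·d = (-2)·(-10) + (-6)·(-9) = 74
40·t² − 148·t + 132 = 0  ⇒  m = 74² − 40·132 = 196
m = 196 > 0,  v_rel·d = 74 > 0  ⇒  inside

inside=yes margin=196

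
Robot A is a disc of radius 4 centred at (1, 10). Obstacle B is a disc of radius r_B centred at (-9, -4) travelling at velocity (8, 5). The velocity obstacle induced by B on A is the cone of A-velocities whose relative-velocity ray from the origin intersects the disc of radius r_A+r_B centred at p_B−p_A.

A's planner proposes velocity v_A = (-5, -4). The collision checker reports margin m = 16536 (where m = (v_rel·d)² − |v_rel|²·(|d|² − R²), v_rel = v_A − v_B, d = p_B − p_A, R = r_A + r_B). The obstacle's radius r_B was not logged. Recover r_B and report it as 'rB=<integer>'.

m = 16536
d = (-10, -14);  v_rel = (-13, -9),  |v_rel|² = 250
v_rel×d = (-13)·(-14) − (-9)·(-10) = 92
since m = R²·250 − 92²:  R² = (8464 + 16536) / 250 = 100
R = √100 = 10  ⇒  r_B = 10 − 4 = 6

rB=6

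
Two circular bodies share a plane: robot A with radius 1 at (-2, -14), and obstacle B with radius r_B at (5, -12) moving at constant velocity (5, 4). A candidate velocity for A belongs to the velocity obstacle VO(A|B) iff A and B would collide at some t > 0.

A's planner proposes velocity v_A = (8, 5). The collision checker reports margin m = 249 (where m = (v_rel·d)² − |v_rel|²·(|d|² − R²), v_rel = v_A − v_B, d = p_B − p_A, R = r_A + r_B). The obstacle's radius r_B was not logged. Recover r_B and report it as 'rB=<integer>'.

m = 249
d = (7, 2);  v_rel = (3, 1),  |v_rel|² = 10
v_rel×d = (3)·(2) − (1)·(7) = -1
since m = R²·10 − (-1)²:  R² = (1 + 249) / 10 = 25
R = √25 = 5  ⇒  r_B = 5 − 1 = 4

rB=4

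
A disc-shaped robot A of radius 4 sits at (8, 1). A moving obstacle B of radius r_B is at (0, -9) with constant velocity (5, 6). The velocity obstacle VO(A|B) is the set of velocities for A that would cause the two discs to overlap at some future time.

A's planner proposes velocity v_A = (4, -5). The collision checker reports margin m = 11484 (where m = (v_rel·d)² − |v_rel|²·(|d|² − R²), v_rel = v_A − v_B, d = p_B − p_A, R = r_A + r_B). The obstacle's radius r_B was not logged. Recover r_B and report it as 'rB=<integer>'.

m = 11484
d = (-8, -10);  v_rel = (-1, -11),  |v_rel|² = 122
v_rel×d = (-1)·(-10) − (-11)·(-8) = -78
since m = R²·122 − (-78)²:  R² = (6084 + 11484) / 122 = 144
R = √144 = 12  ⇒  r_B = 12 − 4 = 8

rB=8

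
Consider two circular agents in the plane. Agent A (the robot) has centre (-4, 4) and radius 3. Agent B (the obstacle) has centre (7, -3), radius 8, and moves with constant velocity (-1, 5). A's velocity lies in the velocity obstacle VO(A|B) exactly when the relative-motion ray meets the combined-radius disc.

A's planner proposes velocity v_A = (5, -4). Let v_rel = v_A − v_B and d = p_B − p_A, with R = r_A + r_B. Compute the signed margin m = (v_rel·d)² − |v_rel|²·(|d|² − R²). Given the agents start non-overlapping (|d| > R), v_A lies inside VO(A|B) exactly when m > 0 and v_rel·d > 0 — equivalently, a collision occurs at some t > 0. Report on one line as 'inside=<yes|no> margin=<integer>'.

d = (11, -7),  |d|² = 170;  R = 3+8 = 11,  c = 170−11² = 49
v_rel = (6, -9),  |v_rel|² = 117;  v_rel·d = (6)·(11) + (-9)·(-7) = 129
117·t² − 258·t + 49 = 0  ⇒  m = 129² − 117·49 = 10908
m = 10908 > 0,  v_rel·d = 129 > 0  ⇒  inside

inside=yes margin=10908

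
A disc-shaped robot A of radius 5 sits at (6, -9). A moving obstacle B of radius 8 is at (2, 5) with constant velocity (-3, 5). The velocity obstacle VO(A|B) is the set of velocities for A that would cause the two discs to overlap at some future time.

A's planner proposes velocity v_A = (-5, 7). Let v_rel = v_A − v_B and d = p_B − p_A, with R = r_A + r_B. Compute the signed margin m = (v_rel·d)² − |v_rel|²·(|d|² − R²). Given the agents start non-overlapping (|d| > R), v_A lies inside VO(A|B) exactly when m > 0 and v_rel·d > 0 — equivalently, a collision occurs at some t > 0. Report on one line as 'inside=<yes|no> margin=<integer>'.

d = (-4, 14),  |d|² = 212;  R = 5+8 = 13,  c = 212−13² = 43
v_rel = (-2, 2),  |v_rel|² = 8;  v_rel·d = (-2)·(-4) + (2)·(14) = 36
8·t² − 72·t + 43 = 0  ⇒  m = 36² − 8·43 = 952
m = 952 > 0,  v_rel·d = 36 > 0  ⇒  inside

inside=yes margin=952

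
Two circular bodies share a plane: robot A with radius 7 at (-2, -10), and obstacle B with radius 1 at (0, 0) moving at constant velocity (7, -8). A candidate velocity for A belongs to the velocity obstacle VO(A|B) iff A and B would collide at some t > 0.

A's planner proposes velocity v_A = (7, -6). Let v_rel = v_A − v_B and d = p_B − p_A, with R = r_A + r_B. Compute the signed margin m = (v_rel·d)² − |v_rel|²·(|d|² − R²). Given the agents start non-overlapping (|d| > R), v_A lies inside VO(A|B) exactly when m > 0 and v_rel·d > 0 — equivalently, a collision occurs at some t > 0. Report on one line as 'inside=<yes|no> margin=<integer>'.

d = (2, 10),  |d|² = 104;  R = 7+1 = 8,  c = 104−8² = 40
v_rel = (0, 2),  |v_rel|² = 4;  v_rel·d = (0)·(2) + (2)·(10) = 20
4·t² − 40·t + 40 = 0  ⇒  m = 20² − 4·40 = 240
m = 240 > 0,  v_rel·d = 20 > 0  ⇒  inside

inside=yes margin=240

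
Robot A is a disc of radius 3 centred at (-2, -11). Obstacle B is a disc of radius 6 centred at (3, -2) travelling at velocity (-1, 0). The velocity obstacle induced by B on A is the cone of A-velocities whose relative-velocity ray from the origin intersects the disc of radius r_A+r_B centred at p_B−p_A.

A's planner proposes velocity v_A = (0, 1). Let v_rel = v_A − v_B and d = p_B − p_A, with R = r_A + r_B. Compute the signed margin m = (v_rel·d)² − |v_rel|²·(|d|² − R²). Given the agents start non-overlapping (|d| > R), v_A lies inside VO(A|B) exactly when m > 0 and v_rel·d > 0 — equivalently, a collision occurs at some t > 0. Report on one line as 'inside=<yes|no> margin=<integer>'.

d = (5, 9),  |d|² = 106;  R = 3+6 = 9,  c = 106−9² = 25
v_rel = (1, 1),  |v_rel|² = 2;  v_rel·d = (1)·(5) + (1)·(9) = 14
2·t² − 28·t + 25 = 0  ⇒  m = 14² − 2·25 = 146
m = 146 > 0,  v_rel·d = 14 > 0  ⇒  inside

inside=yes margin=146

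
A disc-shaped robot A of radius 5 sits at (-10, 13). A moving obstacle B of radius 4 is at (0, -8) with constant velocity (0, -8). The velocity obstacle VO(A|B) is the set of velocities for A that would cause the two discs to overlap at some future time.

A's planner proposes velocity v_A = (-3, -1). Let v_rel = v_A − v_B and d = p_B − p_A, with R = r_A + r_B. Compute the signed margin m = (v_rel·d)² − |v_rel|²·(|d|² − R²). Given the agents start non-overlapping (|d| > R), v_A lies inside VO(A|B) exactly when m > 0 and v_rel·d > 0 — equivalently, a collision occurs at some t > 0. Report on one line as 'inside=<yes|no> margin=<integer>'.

d = (10, -21),  |d|² = 541;  R = 5+4 = 9,  c = 541−9² = 460
v_rel = (-3, 7),  |v_rel|² = 58;  v_rel·d = (-3)·(10) + (7)·(-21) = -177
58·t² + 354·t + 460 = 0  ⇒  m = (-177)² − 58·460 = 4649
m = 4649 > 0,  v_rel·d = -177 < 0  ⇒  outside

inside=no margin=4649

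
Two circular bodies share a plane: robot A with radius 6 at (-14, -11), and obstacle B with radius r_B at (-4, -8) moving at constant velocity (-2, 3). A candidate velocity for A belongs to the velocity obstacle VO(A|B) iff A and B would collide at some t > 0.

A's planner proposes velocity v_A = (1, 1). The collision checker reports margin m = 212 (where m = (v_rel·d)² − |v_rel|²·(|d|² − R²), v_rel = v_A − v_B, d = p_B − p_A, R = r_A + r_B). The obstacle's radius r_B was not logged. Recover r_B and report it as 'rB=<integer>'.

m = 212
d = (10, 3);  v_rel = (3, -2),  |v_rel|² = 13
v_rel×d = (3)·(3) − (-2)·(10) = 29
since m = R²·13 − 29²:  R² = (841 + 212) / 13 = 81
R = √81 = 9  ⇒  r_B = 9 − 6 = 3

rB=3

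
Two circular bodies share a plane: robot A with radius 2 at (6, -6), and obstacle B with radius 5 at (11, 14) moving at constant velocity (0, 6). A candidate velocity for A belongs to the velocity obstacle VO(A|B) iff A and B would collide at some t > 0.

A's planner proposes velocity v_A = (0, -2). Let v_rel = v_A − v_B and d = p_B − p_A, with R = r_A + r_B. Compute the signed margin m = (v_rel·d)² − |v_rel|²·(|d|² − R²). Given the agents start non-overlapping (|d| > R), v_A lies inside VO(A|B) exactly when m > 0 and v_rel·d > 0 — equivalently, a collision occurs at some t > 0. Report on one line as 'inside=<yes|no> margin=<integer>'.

d = (5, 20),  |d|² = 425;  R = 2+5 = 7,  c = 425−7² = 376
v_rel = (0, -8),  |v_rel|² = 64;  v_rel·d = (0)·(5) + (-8)·(20) = -160
64·t² + 320·t + 376 = 0  ⇒  m = (-160)² − 64·376 = 1536
m = 1536 > 0,  v_rel·d = -160 < 0  ⇒  outside

inside=no margin=1536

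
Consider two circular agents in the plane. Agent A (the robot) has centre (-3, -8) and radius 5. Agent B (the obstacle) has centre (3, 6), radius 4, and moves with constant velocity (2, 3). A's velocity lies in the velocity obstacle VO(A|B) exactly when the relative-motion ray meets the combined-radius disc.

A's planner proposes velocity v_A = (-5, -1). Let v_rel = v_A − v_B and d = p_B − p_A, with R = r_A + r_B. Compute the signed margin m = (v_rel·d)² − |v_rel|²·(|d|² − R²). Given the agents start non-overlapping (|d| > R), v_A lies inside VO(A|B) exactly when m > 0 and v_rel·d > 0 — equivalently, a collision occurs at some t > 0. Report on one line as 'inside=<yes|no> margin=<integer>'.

d = (6, 14),  |d|² = 232;  R = 5+4 = 9,  c = 232−9² = 151
v_rel = (-7, -4),  |v_rel|² = 65;  v_rel·d = (-7)·(6) + (-4)·(14) = -98
65·t² + 196·t + 151 = 0  ⇒  m = (-98)² − 65·151 = -211
m = -211 < 0,  v_rel·d = -98 < 0  ⇒  outside

inside=no margin=-211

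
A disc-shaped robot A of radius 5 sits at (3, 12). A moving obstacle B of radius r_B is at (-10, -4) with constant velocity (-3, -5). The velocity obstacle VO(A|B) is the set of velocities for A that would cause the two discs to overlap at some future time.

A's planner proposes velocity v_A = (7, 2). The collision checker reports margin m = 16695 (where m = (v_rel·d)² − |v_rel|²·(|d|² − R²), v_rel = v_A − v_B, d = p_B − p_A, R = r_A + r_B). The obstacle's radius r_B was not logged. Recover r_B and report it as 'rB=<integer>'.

m = 16695
d = (-13, -16);  v_rel = (10, 7),  |v_rel|² = 149
v_rel×d = (10)·(-16) − (7)·(-13) = -69
since m = R²·149 − (-69)²:  R² = (4761 + 16695) / 149 = 144
R = √144 = 12  ⇒  r_B = 12 − 5 = 7

rB=7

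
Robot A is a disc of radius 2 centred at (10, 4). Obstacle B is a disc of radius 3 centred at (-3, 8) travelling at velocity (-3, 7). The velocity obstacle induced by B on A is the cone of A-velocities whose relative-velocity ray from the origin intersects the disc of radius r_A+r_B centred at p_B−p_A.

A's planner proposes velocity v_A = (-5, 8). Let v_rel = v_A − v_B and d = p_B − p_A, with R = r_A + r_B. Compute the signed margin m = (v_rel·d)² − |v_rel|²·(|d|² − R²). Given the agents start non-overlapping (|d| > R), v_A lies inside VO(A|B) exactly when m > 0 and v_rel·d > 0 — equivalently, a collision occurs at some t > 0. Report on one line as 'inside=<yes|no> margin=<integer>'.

d = (-13, 4),  |d|² = 185;  R = 2+3 = 5,  c = 185−5² = 160
v_rel = (-2, 1),  |v_rel|² = 5;  v_rel·d = (-2)·(-13) + (1)·(4) = 30
5·t² − 60·t + 160 = 0  ⇒  m = 30² − 5·160 = 100
m = 100 > 0,  v_rel·d = 30 > 0  ⇒  inside

inside=yes margin=100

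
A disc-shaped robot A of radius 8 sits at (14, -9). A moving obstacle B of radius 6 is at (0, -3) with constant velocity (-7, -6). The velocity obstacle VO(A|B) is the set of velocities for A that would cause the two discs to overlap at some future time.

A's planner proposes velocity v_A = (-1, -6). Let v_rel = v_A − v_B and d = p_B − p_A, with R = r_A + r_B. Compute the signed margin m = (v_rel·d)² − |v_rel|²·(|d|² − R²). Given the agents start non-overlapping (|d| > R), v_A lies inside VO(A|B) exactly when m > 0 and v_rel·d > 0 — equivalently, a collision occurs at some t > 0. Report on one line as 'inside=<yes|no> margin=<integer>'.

d = (-14, 6),  |d|² = 232;  R = 8+6 = 14,  c = 232−14² = 36
v_rel = (6, 0),  |v_rel|² = 36;  v_rel·d = (6)·(-14) + (0)·(6) = -84
36·t² + 168·t + 36 = 0  ⇒  m = (-84)² − 36·36 = 5760
m = 5760 > 0,  v_rel·d = -84 < 0  ⇒  outside

inside=no margin=5760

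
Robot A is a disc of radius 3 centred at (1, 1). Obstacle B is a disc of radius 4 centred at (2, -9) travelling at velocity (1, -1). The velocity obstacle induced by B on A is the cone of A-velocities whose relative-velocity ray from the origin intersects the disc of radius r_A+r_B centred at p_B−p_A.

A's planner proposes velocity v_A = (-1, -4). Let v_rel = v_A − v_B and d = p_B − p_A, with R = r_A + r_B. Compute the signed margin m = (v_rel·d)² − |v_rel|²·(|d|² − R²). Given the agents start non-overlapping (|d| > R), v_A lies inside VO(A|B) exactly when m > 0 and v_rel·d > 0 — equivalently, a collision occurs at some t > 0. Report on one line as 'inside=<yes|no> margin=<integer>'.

d = (1, -10),  |d|² = 101;  R = 3+4 = 7,  c = 101−7² = 52
v_rel = (-2, -3),  |v_rel|² = 13;  v_rel·d = (-2)·(1) + (-3)·(-10) = 28
13·t² − 56·t + 52 = 0  ⇒  m = 28² − 13·52 = 108
m = 108 > 0,  v_rel·d = 28 > 0  ⇒  inside

inside=yes margin=108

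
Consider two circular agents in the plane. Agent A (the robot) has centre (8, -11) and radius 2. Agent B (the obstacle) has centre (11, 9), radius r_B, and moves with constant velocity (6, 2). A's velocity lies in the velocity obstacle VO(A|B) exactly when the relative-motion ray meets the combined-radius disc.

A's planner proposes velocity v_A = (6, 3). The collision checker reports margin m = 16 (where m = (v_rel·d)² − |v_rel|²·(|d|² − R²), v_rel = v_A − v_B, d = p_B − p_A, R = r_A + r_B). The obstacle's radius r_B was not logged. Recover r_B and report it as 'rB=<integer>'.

m = 16
d = (3, 20);  v_rel = (0, 1),  |v_rel|² = 1
v_rel×d = (0)·(20) − (1)·(3) = -3
since m = R²·1 − (-3)²:  R² = (9 + 16) / 1 = 25
R = √25 = 5  ⇒  r_B = 5 − 2 = 3

rB=3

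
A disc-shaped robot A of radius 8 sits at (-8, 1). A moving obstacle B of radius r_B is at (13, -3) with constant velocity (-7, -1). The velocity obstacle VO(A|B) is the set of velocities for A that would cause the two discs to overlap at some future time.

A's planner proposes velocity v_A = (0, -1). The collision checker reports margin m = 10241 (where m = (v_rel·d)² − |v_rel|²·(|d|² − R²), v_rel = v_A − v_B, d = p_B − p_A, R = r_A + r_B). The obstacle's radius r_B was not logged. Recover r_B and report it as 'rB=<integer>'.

m = 10241
d = (21, -4);  v_rel = (7, 0),  |v_rel|² = 49
v_rel×d = (7)·(-4) − (0)·(21) = -28
since m = R²·49 − (-28)²:  R² = (784 + 10241) / 49 = 225
R = √225 = 15  ⇒  r_B = 15 − 8 = 7

rB=7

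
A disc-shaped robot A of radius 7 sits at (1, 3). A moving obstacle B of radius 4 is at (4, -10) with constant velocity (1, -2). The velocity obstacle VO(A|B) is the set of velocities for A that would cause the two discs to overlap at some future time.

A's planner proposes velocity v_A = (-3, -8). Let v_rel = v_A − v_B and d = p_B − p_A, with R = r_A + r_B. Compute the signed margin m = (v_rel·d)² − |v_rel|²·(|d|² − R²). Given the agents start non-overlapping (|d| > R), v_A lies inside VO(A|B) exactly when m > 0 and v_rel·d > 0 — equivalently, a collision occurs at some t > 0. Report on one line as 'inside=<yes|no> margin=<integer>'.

d = (3, -13),  |d|² = 178;  R = 7+4 = 11,  c = 178−11² = 57
v_rel = (-4, -6),  |v_rel|² = 52;  v_rel·d = (-4)·(3) + (-6)·(-13) = 66
52·t² − 132·t + 57 = 0  ⇒  m = 66² − 52·57 = 1392
m = 1392 > 0,  v_rel·d = 66 > 0  ⇒  inside

inside=yes margin=1392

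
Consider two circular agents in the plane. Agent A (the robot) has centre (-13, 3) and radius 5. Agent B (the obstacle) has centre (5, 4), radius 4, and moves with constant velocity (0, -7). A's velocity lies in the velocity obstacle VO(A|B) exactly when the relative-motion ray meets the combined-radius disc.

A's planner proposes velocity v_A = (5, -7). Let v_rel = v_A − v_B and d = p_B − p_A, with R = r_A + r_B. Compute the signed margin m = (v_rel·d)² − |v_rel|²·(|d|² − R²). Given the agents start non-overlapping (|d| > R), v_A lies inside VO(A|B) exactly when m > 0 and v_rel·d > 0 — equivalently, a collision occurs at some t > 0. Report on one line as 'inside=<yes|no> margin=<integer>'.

d = (18, 1),  |d|² = 325;  R = 5+4 = 9,  c = 325−9² = 244
v_rel = (5, 0),  |v_rel|² = 25;  v_rel·d = (5)·(18) + (0)·(1) = 90
25·t² − 180·t + 244 = 0  ⇒  m = 90² − 25·244 = 2000
m = 2000 > 0,  v_rel·d = 90 > 0  ⇒  inside

inside=yes margin=2000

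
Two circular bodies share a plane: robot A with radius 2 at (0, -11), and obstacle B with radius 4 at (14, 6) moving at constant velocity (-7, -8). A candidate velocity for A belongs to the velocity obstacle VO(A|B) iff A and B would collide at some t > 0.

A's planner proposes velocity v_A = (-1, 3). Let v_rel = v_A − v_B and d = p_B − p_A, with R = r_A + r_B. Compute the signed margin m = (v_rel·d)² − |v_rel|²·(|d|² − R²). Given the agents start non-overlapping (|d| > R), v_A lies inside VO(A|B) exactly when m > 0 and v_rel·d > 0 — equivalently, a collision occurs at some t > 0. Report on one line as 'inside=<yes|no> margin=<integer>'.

d = (14, 17),  |d|² = 485;  R = 2+4 = 6,  c = 485−6² = 449
v_rel = (6, 11),  |v_rel|² = 157;  v_rel·d = (6)·(14) + (11)·(17) = 271
157·t² − 542·t + 449 = 0  ⇒  m = 271² − 157·449 = 2948
m = 2948 > 0,  v_rel·d = 271 > 0  ⇒  inside

inside=yes margin=2948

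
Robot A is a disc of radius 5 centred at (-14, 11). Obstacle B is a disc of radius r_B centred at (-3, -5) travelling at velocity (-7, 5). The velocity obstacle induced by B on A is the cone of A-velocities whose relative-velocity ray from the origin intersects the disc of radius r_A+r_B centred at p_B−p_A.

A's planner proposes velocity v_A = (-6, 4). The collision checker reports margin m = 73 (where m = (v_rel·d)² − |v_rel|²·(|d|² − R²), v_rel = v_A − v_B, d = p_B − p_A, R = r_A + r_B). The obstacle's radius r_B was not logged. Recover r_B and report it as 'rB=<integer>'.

m = 73
d = (11, -16);  v_rel = (1, -1),  |v_rel|² = 2
v_rel×d = (1)·(-16) − (-1)·(11) = -5
since m = R²·2 − (-5)²:  R² = (25 + 73) / 2 = 49
R = √49 = 7  ⇒  r_B = 7 − 5 = 2

rB=2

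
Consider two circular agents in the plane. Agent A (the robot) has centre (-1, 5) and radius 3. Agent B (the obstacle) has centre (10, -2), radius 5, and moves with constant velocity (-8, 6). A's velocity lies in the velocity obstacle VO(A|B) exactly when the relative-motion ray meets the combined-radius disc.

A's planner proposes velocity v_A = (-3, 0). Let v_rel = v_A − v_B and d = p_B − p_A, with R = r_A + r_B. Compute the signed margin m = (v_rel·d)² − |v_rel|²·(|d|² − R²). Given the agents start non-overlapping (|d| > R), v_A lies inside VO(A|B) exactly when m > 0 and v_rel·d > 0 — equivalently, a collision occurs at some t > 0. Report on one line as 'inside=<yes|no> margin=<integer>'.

d = (11, -7),  |d|² = 170;  R = 3+5 = 8,  c = 170−8² = 106
v_rel = (5, -6),  |v_rel|² = 61;  v_rel·d = (5)·(11) + (-6)·(-7) = 97
61·t² − 194·t + 106 = 0  ⇒  m = 97² − 61·106 = 2943
m = 2943 > 0,  v_rel·d = 97 > 0  ⇒  inside

inside=yes margin=2943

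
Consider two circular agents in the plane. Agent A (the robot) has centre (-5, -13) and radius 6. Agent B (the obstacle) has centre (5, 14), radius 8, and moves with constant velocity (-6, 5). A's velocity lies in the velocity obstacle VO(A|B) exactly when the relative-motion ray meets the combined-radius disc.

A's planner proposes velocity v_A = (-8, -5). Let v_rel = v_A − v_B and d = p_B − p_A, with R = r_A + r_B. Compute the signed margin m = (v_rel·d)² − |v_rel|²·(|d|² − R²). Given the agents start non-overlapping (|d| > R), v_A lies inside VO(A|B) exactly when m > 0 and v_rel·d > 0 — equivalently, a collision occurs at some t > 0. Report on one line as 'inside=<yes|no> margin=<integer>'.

d = (10, 27),  |d|² = 829;  R = 6+8 = 14,  c = 829−14² = 633
v_rel = (-2, -10),  |v_rel|² = 104;  v_rel·d = (-2)·(10) + (-10)·(27) = -290
104·t² + 580·t + 633 = 0  ⇒  m = (-290)² − 104·633 = 18268
m = 18268 > 0,  v_rel·d = -290 < 0  ⇒  outside

inside=no margin=18268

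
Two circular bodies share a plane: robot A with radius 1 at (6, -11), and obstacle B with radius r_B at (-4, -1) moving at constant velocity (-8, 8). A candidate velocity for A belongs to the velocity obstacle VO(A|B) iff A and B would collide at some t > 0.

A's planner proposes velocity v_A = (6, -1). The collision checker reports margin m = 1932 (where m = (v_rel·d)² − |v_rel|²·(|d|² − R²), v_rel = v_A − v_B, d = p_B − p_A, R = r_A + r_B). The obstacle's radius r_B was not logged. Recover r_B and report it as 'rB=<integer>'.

m = 1932
d = (-10, 10);  v_rel = (14, -9),  |v_rel|² = 277
v_rel×d = (14)·(10) − (-9)·(-10) = 50
since m = R²·277 − 50²:  R² = (2500 + 1932) / 277 = 16
R = √16 = 4  ⇒  r_B = 4 − 1 = 3

rB=3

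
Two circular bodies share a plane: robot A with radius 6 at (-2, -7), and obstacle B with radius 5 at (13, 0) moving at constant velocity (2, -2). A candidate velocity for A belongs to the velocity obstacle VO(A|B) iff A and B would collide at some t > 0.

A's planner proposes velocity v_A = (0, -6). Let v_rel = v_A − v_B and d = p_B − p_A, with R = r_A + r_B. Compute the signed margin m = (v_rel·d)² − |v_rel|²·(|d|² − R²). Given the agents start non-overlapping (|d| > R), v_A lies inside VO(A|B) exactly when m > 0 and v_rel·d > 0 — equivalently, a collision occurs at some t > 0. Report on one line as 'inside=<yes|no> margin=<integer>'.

d = (15, 7),  |d|² = 274;  R = 6+5 = 11,  c = 274−11² = 153
v_rel = (-2, -4),  |v_rel|² = 20;  v_rel·d = (-2)·(15) + (-4)·(7) = -58
20·t² + 116·t + 153 = 0  ⇒  m = (-58)² − 20·153 = 304
m = 304 > 0,  v_rel·d = -58 < 0  ⇒  outside

inside=no margin=304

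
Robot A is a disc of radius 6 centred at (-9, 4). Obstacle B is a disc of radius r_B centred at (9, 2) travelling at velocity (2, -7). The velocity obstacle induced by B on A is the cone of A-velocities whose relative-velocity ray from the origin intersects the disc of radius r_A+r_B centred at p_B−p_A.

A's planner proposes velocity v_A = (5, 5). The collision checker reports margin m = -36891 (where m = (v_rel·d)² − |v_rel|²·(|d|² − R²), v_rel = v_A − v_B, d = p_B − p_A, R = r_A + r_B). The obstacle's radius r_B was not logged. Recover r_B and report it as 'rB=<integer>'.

m = -36891
d = (18, -2);  v_rel = (3, 12),  |v_rel|² = 153
v_rel×d = (3)·(-2) − (12)·(18) = -222
since m = R²·153 − (-222)²:  R² = (49284 + -36891) / 153 = 81
R = √81 = 9  ⇒  r_B = 9 − 6 = 3

rB=3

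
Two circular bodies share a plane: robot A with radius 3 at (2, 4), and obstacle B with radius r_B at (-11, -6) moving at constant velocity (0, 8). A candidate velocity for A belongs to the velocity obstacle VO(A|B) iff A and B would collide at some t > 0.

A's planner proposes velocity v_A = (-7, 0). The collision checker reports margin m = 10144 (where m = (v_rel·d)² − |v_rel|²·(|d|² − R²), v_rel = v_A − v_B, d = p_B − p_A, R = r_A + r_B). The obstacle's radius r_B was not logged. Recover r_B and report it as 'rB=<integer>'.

m = 10144
d = (-13, -10);  v_rel = (-7, -8),  |v_rel|² = 113
v_rel×d = (-7)·(-10) − (-8)·(-13) = -34
since m = R²·113 − (-34)²:  R² = (1156 + 10144) / 113 = 100
R = √100 = 10  ⇒  r_B = 10 − 3 = 7

rB=7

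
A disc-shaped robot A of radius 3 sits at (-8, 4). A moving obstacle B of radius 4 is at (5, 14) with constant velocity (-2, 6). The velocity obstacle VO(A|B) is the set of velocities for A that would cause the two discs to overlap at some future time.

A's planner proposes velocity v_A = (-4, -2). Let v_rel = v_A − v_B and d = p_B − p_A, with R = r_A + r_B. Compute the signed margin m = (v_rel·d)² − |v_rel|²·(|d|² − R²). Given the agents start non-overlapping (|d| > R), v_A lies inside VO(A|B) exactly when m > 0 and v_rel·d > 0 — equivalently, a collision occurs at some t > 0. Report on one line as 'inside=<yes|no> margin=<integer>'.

d = (13, 10),  |d|² = 269;  R = 3+4 = 7,  c = 269−7² = 220
v_rel = (-2, -8),  |v_rel|² = 68;  v_rel·d = (-2)·(13) + (-8)·(10) = -106
68·t² + 212·t + 220 = 0  ⇒  m = (-106)² − 68·220 = -3724
m = -3724 < 0,  v_rel·d = -106 < 0  ⇒  outside

inside=no margin=-3724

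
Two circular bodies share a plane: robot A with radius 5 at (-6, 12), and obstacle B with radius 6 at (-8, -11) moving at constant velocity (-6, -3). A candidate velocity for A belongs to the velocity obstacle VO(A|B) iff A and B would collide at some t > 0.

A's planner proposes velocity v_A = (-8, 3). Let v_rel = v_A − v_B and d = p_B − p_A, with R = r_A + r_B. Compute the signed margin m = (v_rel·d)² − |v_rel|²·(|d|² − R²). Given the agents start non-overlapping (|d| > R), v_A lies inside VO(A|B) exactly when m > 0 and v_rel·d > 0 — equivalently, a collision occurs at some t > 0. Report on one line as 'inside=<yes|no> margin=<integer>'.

d = (-2, -23),  |d|² = 533;  R = 5+6 = 11,  c = 533−11² = 412
v_rel = (-2, 6),  |v_rel|² = 40;  v_rel·d = (-2)·(-2) + (6)·(-23) = -134
40·t² + 268·t + 412 = 0  ⇒  m = (-134)² − 40·412 = 1476
m = 1476 > 0,  v_rel·d = -134 < 0  ⇒  outside

inside=no margin=1476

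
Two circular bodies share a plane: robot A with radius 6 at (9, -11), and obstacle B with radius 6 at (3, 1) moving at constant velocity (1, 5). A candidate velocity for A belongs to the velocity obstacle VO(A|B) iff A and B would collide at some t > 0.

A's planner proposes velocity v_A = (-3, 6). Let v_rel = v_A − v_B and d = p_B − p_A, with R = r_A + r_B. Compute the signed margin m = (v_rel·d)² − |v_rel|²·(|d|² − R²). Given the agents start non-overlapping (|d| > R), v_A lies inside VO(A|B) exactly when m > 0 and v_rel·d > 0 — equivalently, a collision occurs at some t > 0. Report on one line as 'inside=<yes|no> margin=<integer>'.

d = (-6, 12),  |d|² = 180;  R = 6+6 = 12,  c = 180−12² = 36
v_rel = (-4, 1),  |v_rel|² = 17;  v_rel·d = (-4)·(-6) + (1)·(12) = 36
17·t² − 72·t + 36 = 0  ⇒  m = 36² − 17·36 = 684
m = 684 > 0,  v_rel·d = 36 > 0  ⇒  inside

inside=yes margin=684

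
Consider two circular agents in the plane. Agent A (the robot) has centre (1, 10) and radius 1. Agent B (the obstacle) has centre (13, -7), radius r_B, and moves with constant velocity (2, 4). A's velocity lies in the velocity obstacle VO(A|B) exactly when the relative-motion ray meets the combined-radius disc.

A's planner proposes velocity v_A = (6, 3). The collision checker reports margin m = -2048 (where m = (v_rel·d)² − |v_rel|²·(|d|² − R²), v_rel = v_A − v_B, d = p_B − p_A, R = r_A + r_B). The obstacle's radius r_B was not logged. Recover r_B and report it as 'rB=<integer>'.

m = -2048
d = (12, -17);  v_rel = (4, -1),  |v_rel|² = 17
v_rel×d = (4)·(-17) − (-1)·(12) = -56
since m = R²·17 − (-56)²:  R² = (3136 + -2048) / 17 = 64
R = √64 = 8  ⇒  r_B = 8 − 1 = 7

rB=7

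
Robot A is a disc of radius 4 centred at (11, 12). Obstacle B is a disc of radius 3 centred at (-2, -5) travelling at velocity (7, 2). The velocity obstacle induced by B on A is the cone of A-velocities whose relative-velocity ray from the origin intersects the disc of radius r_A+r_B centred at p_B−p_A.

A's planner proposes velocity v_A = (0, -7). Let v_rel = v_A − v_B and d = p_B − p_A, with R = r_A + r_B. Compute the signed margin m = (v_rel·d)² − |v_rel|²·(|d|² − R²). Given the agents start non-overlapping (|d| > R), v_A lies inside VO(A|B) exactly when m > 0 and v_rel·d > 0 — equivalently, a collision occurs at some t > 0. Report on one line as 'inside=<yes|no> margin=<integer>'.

d = (-13, -17),  |d|² = 458;  R = 4+3 = 7,  c = 458−7² = 409
v_rel = (-7, -9),  |v_rel|² = 130;  v_rel·d = (-7)·(-13) + (-9)·(-17) = 244
130·t² − 488·t + 409 = 0  ⇒  m = 244² − 130·409 = 6366
m = 6366 > 0,  v_rel·d = 244 > 0  ⇒  inside

inside=yes margin=6366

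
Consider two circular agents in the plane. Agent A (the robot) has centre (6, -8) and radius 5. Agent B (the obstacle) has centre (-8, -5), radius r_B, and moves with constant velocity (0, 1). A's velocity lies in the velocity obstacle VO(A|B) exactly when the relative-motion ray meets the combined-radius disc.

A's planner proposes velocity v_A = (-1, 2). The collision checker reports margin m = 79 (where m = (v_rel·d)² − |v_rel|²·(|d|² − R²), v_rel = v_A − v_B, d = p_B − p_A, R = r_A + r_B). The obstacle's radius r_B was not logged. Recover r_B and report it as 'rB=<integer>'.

m = 79
d = (-14, 3);  v_rel = (-1, 1),  |v_rel|² = 2
v_rel×d = (-1)·(3) − (1)·(-14) = 11
since m = R²·2 − 11²:  R² = (121 + 79) / 2 = 100
R = √100 = 10  ⇒  r_B = 10 − 5 = 5

rB=5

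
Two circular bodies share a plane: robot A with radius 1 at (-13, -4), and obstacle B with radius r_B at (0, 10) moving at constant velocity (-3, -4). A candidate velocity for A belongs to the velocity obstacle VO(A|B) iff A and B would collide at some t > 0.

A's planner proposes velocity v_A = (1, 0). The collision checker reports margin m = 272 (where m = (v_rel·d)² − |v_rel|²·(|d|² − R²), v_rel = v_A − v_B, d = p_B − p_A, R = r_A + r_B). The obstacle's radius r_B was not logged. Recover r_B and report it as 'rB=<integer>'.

m = 272
d = (13, 14);  v_rel = (4, 4),  |v_rel|² = 32
v_rel×d = (4)·(14) − (4)·(13) = 4
since m = R²·32 − 4²:  R² = (16 + 272) / 32 = 9
R = √9 = 3  ⇒  r_B = 3 − 1 = 2

rB=2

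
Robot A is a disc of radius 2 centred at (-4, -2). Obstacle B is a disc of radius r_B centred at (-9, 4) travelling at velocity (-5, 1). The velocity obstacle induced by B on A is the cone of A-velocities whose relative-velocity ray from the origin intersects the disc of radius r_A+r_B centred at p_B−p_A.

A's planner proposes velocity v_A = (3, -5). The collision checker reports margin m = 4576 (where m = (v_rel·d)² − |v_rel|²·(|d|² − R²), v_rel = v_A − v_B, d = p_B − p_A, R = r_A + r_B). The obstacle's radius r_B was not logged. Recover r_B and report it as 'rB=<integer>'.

m = 4576
d = (-5, 6);  v_rel = (8, -6),  |v_rel|² = 100
v_rel×d = (8)·(6) − (-6)·(-5) = 18
since m = R²·100 − 18²:  R² = (324 + 4576) / 100 = 49
R = √49 = 7  ⇒  r_B = 7 − 2 = 5

rB=5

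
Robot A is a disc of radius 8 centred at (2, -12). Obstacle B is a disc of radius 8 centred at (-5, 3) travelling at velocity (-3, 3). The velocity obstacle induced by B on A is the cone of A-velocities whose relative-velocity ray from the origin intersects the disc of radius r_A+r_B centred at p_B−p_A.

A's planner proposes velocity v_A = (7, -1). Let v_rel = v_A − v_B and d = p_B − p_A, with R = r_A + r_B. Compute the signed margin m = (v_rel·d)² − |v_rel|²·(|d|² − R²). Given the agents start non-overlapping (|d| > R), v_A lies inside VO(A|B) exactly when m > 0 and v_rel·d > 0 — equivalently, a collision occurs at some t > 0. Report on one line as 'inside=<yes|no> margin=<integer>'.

d = (-7, 15),  |d|² = 274;  R = 8+8 = 16,  c = 274−16² = 18
v_rel = (10, -4),  |v_rel|² = 116;  v_rel·d = (10)·(-7) + (-4)·(15) = -130
116·t² + 260·t + 18 = 0  ⇒  m = (-130)² − 116·18 = 14812
m = 14812 > 0,  v_rel·d = -130 < 0  ⇒  outside

inside=no margin=14812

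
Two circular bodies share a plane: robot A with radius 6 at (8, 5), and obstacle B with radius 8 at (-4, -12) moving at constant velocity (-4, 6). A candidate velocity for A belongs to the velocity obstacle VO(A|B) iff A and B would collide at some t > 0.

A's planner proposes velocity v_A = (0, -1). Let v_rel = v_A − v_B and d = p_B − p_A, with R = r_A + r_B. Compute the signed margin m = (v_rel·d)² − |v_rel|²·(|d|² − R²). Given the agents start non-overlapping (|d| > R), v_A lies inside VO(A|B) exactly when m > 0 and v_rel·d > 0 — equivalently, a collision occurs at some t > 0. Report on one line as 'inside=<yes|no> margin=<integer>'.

d = (-12, -17),  |d|² = 433;  R = 6+8 = 14,  c = 433−14² = 237
v_rel = (4, -7),  |v_rel|² = 65;  v_rel·d = (4)·(-12) + (-7)·(-17) = 71
65·t² − 142·t + 237 = 0  ⇒  m = 71² − 65·237 = -10364
m = -10364 < 0,  v_rel·d = 71 > 0  ⇒  outside

inside=no margin=-10364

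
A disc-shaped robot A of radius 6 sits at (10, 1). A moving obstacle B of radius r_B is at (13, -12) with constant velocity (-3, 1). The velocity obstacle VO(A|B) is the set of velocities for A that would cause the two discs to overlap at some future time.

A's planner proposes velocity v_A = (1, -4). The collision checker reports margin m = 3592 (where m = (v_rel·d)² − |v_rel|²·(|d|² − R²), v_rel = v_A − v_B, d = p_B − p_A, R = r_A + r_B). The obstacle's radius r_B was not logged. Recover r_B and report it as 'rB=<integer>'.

m = 3592
d = (3, -13);  v_rel = (4, -5),  |v_rel|² = 41
v_rel×d = (4)·(-13) − (-5)·(3) = -37
since m = R²·41 − (-37)²:  R² = (1369 + 3592) / 41 = 121
R = √121 = 11  ⇒  r_B = 11 − 6 = 5

rB=5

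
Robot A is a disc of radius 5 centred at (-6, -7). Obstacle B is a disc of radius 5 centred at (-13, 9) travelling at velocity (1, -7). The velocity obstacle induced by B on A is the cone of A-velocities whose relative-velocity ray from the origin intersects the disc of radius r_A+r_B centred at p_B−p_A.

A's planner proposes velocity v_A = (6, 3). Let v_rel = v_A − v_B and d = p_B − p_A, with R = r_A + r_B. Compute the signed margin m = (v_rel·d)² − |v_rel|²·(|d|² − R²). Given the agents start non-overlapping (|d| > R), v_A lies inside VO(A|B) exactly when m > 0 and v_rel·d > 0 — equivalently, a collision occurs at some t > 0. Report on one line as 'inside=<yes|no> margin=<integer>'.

d = (-7, 16),  |d|² = 305;  R = 5+5 = 10,  c = 305−10² = 205
v_rel = (5, 10),  |v_rel|² = 125;  v_rel·d = (5)·(-7) + (10)·(16) = 125
125·t² − 250·t + 205 = 0  ⇒  m = 125² − 125·205 = -10000
m = -10000 < 0,  v_rel·d = 125 > 0  ⇒  outside

inside=no margin=-10000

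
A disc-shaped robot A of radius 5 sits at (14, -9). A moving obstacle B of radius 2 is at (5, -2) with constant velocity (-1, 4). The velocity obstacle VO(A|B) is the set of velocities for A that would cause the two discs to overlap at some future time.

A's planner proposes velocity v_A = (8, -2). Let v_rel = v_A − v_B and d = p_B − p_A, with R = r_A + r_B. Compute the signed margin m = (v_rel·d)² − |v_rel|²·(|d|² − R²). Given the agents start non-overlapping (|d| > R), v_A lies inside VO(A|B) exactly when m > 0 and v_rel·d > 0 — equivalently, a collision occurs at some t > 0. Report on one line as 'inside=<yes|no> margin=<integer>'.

d = (-9, 7),  |d|² = 130;  R = 5+2 = 7,  c = 130−7² = 81
v_rel = (9, -6),  |v_rel|² = 117;  v_rel·d = (9)·(-9) + (-6)·(7) = -123
117·t² + 246·t + 81 = 0  ⇒  m = (-123)² − 117·81 = 5652
m = 5652 > 0,  v_rel·d = -123 < 0  ⇒  outside

inside=no margin=5652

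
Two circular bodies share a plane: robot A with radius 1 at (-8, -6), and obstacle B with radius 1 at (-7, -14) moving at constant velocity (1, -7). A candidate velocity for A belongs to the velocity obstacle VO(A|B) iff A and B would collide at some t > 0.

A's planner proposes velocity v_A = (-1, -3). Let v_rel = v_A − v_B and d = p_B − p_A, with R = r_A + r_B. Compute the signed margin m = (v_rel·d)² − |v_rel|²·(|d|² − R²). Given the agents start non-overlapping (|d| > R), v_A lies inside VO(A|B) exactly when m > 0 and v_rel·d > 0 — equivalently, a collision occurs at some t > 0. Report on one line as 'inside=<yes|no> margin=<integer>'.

d = (1, -8),  |d|² = 65;  R = 1+1 = 2,  c = 65−2² = 61
v_rel = (-2, 4),  |v_rel|² = 20;  v_rel·d = (-2)·(1) + (4)·(-8) = -34
20·t² + 68·t + 61 = 0  ⇒  m = (-34)² − 20·61 = -64
m = -64 < 0,  v_rel·d = -34 < 0  ⇒  outside

inside=no margin=-64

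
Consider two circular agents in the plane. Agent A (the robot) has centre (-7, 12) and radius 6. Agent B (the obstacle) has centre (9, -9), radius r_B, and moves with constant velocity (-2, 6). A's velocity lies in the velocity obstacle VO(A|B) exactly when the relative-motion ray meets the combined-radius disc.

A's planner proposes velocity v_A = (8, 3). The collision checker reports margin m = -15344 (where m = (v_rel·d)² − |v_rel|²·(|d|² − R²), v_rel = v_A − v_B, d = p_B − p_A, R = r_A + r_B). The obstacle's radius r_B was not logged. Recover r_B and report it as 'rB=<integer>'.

m = -15344
d = (16, -21);  v_rel = (10, -3),  |v_rel|² = 109
v_rel×d = (10)·(-21) − (-3)·(16) = -162
since m = R²·109 − (-162)²:  R² = (26244 + -15344) / 109 = 100
R = √100 = 10  ⇒  r_B = 10 − 6 = 4

rB=4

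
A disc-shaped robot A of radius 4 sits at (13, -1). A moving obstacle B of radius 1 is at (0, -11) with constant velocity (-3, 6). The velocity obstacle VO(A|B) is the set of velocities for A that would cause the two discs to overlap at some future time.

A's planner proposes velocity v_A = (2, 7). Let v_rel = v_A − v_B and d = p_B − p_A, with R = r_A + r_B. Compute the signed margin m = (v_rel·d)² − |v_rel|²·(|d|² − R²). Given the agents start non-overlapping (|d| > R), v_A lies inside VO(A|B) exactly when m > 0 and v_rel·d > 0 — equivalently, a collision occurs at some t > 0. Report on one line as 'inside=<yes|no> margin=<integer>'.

d = (-13, -10),  |d|² = 269;  R = 4+1 = 5,  c = 269−5² = 244
v_rel = (5, 1),  |v_rel|² = 26;  v_rel·d = (5)·(-13) + (1)·(-10) = -75
26·t² + 150·t + 244 = 0  ⇒  m = (-75)² − 26·244 = -719
m = -719 < 0,  v_rel·d = -75 < 0  ⇒  outside

inside=no margin=-719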